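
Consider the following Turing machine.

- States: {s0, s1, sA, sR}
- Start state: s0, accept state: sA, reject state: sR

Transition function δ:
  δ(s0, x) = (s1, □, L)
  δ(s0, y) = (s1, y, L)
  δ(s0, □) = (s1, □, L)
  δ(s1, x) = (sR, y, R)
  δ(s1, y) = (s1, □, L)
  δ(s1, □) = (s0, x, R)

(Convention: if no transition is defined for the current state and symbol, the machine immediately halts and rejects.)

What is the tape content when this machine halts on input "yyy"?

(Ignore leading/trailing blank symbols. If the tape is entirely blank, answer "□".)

Execution trace:
Initial: [s0]yyy
Step 1: δ(s0, y) = (s1, y, L) → [s1]□yyy
Step 2: δ(s1, □) = (s0, x, R) → x[s0]yyy
Step 3: δ(s0, y) = (s1, y, L) → [s1]xyyy
Step 4: δ(s1, x) = (sR, y, R) → y[sR]yyy

The machine reaches the reject state sR and halts.

Final tape (ignoring leading/trailing blanks): yyyy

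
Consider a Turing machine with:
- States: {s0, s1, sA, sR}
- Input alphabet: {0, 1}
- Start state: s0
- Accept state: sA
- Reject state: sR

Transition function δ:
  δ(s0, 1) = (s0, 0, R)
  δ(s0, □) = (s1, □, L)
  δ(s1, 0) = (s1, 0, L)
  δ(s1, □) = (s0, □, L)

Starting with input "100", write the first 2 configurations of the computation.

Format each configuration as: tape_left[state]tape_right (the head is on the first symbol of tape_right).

Transitions applied:
Step 1: δ(s0, 1) = (s0, 0, R)

The first 2 configurations are:
[s0]100 ⊢ 0[s0]00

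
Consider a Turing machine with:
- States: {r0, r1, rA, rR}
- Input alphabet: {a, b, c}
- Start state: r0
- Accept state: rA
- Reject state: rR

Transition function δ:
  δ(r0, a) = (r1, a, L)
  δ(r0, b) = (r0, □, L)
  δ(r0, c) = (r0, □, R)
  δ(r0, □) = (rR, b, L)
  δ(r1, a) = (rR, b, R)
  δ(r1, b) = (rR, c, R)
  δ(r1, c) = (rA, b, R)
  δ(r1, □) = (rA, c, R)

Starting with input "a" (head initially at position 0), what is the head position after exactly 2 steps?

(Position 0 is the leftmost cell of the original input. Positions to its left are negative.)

Execution trace (head position shown):
Step 0: [r0]a  (head at position 0)
Step 1: move left → [r1]□a  (head at position -1)
Step 2: move right → c[rA]a  (head at position 0)

After 2 steps, the head is at position 0.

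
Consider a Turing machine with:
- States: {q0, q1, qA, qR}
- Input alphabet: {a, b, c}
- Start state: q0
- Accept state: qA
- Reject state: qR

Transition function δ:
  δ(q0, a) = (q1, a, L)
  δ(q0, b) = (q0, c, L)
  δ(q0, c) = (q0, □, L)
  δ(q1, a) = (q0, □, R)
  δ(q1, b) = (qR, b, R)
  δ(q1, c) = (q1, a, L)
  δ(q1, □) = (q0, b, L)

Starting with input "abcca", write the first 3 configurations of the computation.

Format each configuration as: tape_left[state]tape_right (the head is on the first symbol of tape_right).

Transitions applied:
Step 1: δ(q0, a) = (q1, a, L)
Step 2: δ(q1, □) = (q0, b, L)

The first 3 configurations are:
[q0]abcca ⊢ [q1]□abcca ⊢ [q0]□babcca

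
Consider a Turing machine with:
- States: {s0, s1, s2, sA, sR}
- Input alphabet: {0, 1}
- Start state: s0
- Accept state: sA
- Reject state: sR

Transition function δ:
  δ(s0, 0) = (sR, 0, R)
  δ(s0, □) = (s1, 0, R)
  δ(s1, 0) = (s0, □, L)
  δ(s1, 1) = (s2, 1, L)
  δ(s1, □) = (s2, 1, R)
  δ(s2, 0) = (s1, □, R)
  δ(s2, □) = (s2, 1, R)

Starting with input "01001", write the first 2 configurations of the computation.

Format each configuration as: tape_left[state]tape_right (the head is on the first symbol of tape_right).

Transitions applied:
Step 1: δ(s0, 0) = (sR, 0, R)

The first 2 configurations are:
[s0]01001 ⊢ 0[sR]1001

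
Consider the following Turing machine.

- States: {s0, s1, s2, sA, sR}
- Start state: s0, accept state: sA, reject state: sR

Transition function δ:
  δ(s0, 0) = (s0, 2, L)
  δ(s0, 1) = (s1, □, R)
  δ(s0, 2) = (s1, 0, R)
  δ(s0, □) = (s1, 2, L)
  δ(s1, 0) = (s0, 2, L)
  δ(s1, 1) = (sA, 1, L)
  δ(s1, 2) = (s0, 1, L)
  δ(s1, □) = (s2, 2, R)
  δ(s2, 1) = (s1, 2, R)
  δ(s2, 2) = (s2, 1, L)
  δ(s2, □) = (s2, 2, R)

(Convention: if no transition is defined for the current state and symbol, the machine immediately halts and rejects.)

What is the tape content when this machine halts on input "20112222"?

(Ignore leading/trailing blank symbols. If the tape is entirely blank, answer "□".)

Execution trace:
Initial: [s0]20112222
Step 1: δ(s0, 2) = (s1, 0, R) → 0[s1]0112222
Step 2: δ(s1, 0) = (s0, 2, L) → [s0]02112222
Step 3: δ(s0, 0) = (s0, 2, L) → [s0]□22112222
Step 4: δ(s0, □) = (s1, 2, L) → [s1]□222112222
Step 5: δ(s1, □) = (s2, 2, R) → 2[s2]222112222
Step 6: δ(s2, 2) = (s2, 1, L) → [s2]2122112222
Step 7: δ(s2, 2) = (s2, 1, L) → [s2]□1122112222
Step 8: δ(s2, □) = (s2, 2, R) → 2[s2]1122112222
Step 9: δ(s2, 1) = (s1, 2, R) → 22[s1]122112222
Step 10: δ(s1, 1) = (sA, 1, L) → 2[sA]2122112222

The machine reaches the accept state sA and halts.

Final tape (ignoring leading/trailing blanks): 22122112222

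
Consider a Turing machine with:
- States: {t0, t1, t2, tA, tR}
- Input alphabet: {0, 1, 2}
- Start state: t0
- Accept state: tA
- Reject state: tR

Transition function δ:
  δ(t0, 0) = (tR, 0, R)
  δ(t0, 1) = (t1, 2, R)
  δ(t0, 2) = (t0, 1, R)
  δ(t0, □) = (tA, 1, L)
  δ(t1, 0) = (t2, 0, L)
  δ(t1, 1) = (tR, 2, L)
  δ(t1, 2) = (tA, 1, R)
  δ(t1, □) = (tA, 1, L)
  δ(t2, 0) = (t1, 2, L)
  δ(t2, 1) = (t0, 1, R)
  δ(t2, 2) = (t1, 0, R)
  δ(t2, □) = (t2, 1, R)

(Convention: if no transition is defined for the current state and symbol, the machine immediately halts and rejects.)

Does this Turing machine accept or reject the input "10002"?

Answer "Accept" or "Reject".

Execution trace:
Initial: [t0]10002
Step 1: δ(t0, 1) = (t1, 2, R) → 2[t1]0002
Step 2: δ(t1, 0) = (t2, 0, L) → [t2]20002
Step 3: δ(t2, 2) = (t1, 0, R) → 0[t1]0002
Step 4: δ(t1, 0) = (t2, 0, L) → [t2]00002
Step 5: δ(t2, 0) = (t1, 2, L) → [t1]□20002
Step 6: δ(t1, □) = (tA, 1, L) → [tA]□120002

The machine reaches the accept state tA and halts.

Answer: Accept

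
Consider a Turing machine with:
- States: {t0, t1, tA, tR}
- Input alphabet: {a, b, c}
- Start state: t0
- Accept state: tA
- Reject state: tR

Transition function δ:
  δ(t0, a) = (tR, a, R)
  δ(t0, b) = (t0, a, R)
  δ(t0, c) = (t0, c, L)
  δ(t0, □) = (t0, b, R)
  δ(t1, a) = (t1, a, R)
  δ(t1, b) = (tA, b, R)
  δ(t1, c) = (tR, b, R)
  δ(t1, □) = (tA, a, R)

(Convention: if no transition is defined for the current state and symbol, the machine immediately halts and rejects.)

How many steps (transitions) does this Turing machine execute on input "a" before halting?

Execution trace:
Initial: [t0]a
Step 1: δ(t0, a) = (tR, a, R) → a[tR]□

The machine reaches the reject state tR and halts.

The machine executed 1 step before halting.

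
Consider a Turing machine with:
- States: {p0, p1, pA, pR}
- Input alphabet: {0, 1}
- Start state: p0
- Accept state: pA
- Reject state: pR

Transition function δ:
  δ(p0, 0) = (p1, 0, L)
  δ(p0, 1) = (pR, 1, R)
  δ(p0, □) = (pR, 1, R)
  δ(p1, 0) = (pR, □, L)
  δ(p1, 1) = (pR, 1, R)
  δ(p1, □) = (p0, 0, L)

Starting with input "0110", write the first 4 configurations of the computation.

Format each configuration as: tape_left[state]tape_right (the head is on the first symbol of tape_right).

Transitions applied:
Step 1: δ(p0, 0) = (p1, 0, L)
Step 2: δ(p1, □) = (p0, 0, L)
Step 3: δ(p0, □) = (pR, 1, R)

The first 4 configurations are:
[p0]0110 ⊢ [p1]□0110 ⊢ [p0]□00110 ⊢ 1[pR]00110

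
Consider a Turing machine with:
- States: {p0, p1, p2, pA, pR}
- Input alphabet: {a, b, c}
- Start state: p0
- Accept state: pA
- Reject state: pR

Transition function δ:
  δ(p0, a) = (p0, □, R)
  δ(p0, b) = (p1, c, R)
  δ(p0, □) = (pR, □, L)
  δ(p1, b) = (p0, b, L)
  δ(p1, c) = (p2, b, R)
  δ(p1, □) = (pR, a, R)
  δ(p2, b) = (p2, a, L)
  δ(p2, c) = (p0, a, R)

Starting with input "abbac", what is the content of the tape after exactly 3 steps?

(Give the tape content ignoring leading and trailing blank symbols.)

Execution trace:
Initial: [p0]abbac
Step 1: δ(p0, a) = (p0, □, R) → □[p0]bbac
Step 2: δ(p0, b) = (p1, c, R) → □c[p1]bac
Step 3: δ(p1, b) = (p0, b, L) → □[p0]cbac

No transition is defined for δ(p0, c). By convention the machine halts and rejects.

After 3 steps, the tape (ignoring leading/trailing blanks) is: cbac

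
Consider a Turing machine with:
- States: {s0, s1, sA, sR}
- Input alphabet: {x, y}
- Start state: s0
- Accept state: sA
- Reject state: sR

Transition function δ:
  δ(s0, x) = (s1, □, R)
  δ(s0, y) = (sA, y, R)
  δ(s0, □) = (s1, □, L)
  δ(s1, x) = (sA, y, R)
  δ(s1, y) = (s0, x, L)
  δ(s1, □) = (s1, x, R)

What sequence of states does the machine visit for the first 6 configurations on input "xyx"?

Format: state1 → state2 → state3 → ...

Execution trace:
Initial: [s0]xyx
Step 1: δ(s0, x) = (s1, □, R) → □[s1]yx
Step 2: δ(s1, y) = (s0, x, L) → [s0]□xx
Step 3: δ(s0, □) = (s1, □, L) → [s1]□□xx
Step 4: δ(s1, □) = (s1, x, R) → x[s1]□xx
Step 5: δ(s1, □) = (s1, x, R) → xx[s1]xx

State sequence: s0 → s1 → s0 → s1 → s1 → s1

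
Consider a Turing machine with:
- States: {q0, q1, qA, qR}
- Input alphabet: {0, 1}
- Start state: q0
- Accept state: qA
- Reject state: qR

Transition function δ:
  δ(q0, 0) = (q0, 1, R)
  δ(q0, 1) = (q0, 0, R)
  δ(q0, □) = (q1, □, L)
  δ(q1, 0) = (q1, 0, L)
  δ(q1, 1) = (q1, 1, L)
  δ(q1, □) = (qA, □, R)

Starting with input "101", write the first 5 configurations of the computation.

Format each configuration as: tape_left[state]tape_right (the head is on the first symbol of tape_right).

Transitions applied:
Step 1: δ(q0, 1) = (q0, 0, R)
Step 2: δ(q0, 0) = (q0, 1, R)
Step 3: δ(q0, 1) = (q0, 0, R)
Step 4: δ(q0, □) = (q1, □, L)

The first 5 configurations are:
[q0]101 ⊢ 0[q0]01 ⊢ 01[q0]1 ⊢ 010[q0]□ ⊢ 01[q1]0□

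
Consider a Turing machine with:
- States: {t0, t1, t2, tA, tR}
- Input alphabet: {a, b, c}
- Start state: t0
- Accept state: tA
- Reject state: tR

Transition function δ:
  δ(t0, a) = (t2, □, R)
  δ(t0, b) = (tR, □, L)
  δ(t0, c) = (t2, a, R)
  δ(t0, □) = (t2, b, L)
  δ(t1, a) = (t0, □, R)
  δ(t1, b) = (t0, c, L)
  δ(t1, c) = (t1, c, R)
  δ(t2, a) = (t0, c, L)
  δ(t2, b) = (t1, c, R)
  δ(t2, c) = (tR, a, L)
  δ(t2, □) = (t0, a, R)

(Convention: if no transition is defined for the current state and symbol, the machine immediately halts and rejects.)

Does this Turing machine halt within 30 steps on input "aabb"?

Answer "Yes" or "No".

Execution trace:
Initial: [t0]aabb
Step 1: δ(t0, a) = (t2, □, R) → □[t2]abb
Step 2: δ(t2, a) = (t0, c, L) → [t0]□cbb
Step 3: δ(t0, □) = (t2, b, L) → [t2]□bcbb
Step 4: δ(t2, □) = (t0, a, R) → a[t0]bcbb
Step 5: δ(t0, b) = (tR, □, L) → [tR]a□cbb

The machine reaches the reject state tR and halts.
The machine halted after 5 steps (within the 30-step bound).

Answer: Yes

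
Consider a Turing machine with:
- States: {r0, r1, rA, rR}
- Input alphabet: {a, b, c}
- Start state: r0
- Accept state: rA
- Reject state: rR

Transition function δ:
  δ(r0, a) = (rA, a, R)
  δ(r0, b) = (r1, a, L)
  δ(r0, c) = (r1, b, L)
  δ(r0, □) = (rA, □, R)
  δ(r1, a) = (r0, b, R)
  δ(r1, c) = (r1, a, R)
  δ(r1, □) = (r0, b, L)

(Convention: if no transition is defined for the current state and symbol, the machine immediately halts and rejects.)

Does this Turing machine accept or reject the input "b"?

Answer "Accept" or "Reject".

Execution trace:
Initial: [r0]b
Step 1: δ(r0, b) = (r1, a, L) → [r1]□a
Step 2: δ(r1, □) = (r0, b, L) → [r0]□ba
Step 3: δ(r0, □) = (rA, □, R) → □[rA]ba

The machine reaches the accept state rA and halts.

Answer: Accept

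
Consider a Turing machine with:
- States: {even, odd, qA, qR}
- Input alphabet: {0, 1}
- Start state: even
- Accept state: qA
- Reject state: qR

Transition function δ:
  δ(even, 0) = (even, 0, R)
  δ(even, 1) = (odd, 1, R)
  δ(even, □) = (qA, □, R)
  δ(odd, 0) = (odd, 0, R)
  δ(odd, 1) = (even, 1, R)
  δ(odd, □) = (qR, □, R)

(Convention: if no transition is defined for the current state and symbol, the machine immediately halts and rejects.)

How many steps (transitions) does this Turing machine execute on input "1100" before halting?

Execution trace:
Initial: [even]1100
Step 1: δ(even, 1) = (odd, 1, R) → 1[odd]100
Step 2: δ(odd, 1) = (even, 1, R) → 11[even]00
Step 3: δ(even, 0) = (even, 0, R) → 110[even]0
Step 4: δ(even, 0) = (even, 0, R) → 1100[even]□
Step 5: δ(even, □) = (qA, □, R) → 1100□[qA]□

The machine reaches the accept state qA and halts.

The machine executed 5 steps before halting.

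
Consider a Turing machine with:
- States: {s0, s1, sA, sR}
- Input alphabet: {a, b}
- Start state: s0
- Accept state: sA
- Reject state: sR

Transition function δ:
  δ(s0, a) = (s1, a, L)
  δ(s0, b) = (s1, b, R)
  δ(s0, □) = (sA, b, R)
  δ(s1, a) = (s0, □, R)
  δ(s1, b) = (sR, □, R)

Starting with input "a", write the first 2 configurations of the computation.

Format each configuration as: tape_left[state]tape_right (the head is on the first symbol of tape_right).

Transitions applied:
Step 1: δ(s0, a) = (s1, a, L)

The first 2 configurations are:
[s0]a ⊢ [s1]□a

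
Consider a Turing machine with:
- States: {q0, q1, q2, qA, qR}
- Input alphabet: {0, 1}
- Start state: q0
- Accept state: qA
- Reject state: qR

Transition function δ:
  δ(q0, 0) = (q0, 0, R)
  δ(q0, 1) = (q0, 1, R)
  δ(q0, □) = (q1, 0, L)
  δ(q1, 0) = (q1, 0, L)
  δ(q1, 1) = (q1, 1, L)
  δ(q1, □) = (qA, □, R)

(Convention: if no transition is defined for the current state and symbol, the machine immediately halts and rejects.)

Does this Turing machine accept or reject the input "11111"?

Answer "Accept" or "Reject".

Execution trace:
Initial: [q0]11111
Step 1: δ(q0, 1) = (q0, 1, R) → 1[q0]1111
Step 2: δ(q0, 1) = (q0, 1, R) → 11[q0]111
Step 3: δ(q0, 1) = (q0, 1, R) → 111[q0]11
Step 4: δ(q0, 1) = (q0, 1, R) → 1111[q0]1
Step 5: δ(q0, 1) = (q0, 1, R) → 11111[q0]□
Step 6: δ(q0, □) = (q1, 0, L) → 1111[q1]10
Step 7: δ(q1, 1) = (q1, 1, L) → 111[q1]110
Step 8: δ(q1, 1) = (q1, 1, L) → 11[q1]1110
Step 9: δ(q1, 1) = (q1, 1, L) → 1[q1]11110
Step 10: δ(q1, 1) = (q1, 1, L) → [q1]111110
Step 11: δ(q1, 1) = (q1, 1, L) → [q1]□111110
Step 12: δ(q1, □) = (qA, □, R) → □[qA]111110

The machine reaches the accept state qA and halts.

Answer: Accept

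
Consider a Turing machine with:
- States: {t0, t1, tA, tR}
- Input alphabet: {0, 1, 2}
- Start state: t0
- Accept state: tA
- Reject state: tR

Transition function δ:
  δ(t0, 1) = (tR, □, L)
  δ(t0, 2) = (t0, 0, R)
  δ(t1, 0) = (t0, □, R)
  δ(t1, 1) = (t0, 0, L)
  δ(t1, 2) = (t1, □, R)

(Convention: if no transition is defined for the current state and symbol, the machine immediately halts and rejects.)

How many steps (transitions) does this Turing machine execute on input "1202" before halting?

Execution trace:
Initial: [t0]1202
Step 1: δ(t0, 1) = (tR, □, L) → [tR]□□202

The machine reaches the reject state tR and halts.

The machine executed 1 step before halting.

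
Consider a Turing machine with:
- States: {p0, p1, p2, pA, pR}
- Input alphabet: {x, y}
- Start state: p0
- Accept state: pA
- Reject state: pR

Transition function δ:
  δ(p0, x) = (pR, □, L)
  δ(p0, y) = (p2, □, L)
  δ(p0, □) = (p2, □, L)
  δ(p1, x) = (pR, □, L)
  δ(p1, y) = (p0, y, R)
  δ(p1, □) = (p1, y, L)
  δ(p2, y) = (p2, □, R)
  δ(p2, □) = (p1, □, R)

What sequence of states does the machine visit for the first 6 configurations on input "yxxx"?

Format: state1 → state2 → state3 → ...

Execution trace:
Initial: [p0]yxxx
Step 1: δ(p0, y) = (p2, □, L) → [p2]□□xxx
Step 2: δ(p2, □) = (p1, □, R) → □[p1]□xxx
Step 3: δ(p1, □) = (p1, y, L) → [p1]□yxxx
Step 4: δ(p1, □) = (p1, y, L) → [p1]□yyxxx
Step 5: δ(p1, □) = (p1, y, L) → [p1]□yyyxxx

State sequence: p0 → p2 → p1 → p1 → p1 → p1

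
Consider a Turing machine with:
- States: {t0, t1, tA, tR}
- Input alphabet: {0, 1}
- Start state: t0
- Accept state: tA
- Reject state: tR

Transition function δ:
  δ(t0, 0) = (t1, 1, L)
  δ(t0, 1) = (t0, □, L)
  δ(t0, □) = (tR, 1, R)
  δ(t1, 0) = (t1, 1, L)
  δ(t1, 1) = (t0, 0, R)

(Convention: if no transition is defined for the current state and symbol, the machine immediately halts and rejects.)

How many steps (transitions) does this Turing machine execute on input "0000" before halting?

Execution trace:
Initial: [t0]0000
Step 1: δ(t0, 0) = (t1, 1, L) → [t1]□1000

No transition is defined for δ(t1, □). By convention the machine halts and rejects.

The machine executed 1 step before halting.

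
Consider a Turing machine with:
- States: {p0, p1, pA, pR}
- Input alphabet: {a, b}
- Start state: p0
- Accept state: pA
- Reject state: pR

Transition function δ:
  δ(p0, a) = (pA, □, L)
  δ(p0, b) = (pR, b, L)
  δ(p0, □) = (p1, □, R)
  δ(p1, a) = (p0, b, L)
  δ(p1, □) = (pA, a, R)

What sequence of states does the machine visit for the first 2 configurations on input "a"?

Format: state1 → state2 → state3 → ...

Execution trace:
Initial: [p0]a
Step 1: δ(p0, a) = (pA, □, L) → [pA]□□

The machine reaches the accept state pA and halts.

State sequence: p0 → pA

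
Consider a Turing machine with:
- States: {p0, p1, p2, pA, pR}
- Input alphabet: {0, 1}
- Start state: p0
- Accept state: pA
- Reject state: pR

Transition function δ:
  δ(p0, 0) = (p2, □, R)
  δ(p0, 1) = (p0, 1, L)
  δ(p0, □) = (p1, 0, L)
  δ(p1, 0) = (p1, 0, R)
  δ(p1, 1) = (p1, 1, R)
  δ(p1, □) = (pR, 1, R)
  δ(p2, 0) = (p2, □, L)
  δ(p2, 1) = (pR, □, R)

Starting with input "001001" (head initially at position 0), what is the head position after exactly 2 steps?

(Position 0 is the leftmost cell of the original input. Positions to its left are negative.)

Execution trace (head position shown):
Step 0: [p0]001001  (head at position 0)
Step 1: move right → □[p2]01001  (head at position 1)
Step 2: move left → [p2]□□1001  (head at position 0)

After 2 steps, the head is at position 0.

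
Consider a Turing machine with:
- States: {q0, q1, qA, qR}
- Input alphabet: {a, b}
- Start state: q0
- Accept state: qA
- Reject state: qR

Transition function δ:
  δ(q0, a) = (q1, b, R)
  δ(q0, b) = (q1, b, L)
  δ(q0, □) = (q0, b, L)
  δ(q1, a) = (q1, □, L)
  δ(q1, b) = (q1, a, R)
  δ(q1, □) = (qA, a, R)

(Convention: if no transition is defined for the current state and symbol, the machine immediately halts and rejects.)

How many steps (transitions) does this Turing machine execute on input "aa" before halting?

Execution trace:
Initial: [q0]aa
Step 1: δ(q0, a) = (q1, b, R) → b[q1]a
Step 2: δ(q1, a) = (q1, □, L) → [q1]b□
Step 3: δ(q1, b) = (q1, a, R) → a[q1]□
Step 4: δ(q1, □) = (qA, a, R) → aa[qA]□

The machine reaches the accept state qA and halts.

The machine executed 4 steps before halting.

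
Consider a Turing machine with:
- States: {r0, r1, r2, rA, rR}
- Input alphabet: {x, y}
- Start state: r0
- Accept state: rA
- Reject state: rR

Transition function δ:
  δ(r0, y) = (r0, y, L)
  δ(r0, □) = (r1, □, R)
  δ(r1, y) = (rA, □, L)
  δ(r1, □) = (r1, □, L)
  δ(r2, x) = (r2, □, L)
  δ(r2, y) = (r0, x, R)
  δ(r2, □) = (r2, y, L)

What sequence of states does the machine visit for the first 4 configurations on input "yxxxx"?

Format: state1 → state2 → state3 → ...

Execution trace:
Initial: [r0]yxxxx
Step 1: δ(r0, y) = (r0, y, L) → [r0]□yxxxx
Step 2: δ(r0, □) = (r1, □, R) → □[r1]yxxxx
Step 3: δ(r1, y) = (rA, □, L) → [rA]□□xxxx

The machine reaches the accept state rA and halts.

State sequence: r0 → r0 → r1 → rA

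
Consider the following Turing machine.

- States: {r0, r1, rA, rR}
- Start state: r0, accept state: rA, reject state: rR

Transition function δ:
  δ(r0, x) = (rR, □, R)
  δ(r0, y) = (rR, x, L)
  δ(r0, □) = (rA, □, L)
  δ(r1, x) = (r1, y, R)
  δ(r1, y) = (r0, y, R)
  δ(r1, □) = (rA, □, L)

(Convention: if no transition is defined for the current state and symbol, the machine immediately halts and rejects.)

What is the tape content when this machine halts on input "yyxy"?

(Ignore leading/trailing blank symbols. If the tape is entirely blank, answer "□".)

Execution trace:
Initial: [r0]yyxy
Step 1: δ(r0, y) = (rR, x, L) → [rR]□xyxy

The machine reaches the reject state rR and halts.

Final tape (ignoring leading/trailing blanks): xyxy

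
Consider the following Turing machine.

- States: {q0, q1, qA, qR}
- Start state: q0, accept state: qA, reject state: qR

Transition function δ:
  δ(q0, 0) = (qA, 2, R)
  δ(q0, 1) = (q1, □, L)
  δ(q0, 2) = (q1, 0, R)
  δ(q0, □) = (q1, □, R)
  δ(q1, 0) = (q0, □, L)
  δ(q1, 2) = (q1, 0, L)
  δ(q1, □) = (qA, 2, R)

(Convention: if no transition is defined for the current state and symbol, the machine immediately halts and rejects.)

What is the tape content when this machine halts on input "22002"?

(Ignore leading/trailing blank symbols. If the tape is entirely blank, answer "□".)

Execution trace:
Initial: [q0]22002
Step 1: δ(q0, 2) = (q1, 0, R) → 0[q1]2002
Step 2: δ(q1, 2) = (q1, 0, L) → [q1]00002
Step 3: δ(q1, 0) = (q0, □, L) → [q0]□□0002
Step 4: δ(q0, □) = (q1, □, R) → □[q1]□0002
Step 5: δ(q1, □) = (qA, 2, R) → □2[qA]0002

The machine reaches the accept state qA and halts.

Final tape (ignoring leading/trailing blanks): 20002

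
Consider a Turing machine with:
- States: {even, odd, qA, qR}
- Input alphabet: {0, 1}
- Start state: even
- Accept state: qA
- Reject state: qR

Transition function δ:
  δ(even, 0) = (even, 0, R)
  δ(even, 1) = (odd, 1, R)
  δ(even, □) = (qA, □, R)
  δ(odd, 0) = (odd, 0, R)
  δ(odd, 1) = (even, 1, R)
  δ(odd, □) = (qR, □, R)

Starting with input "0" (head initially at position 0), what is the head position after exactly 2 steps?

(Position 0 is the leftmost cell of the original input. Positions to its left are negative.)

Execution trace (head position shown):
Step 0: [even]0  (head at position 0)
Step 1: move right → 0[even]□  (head at position 1)
Step 2: move right → 0□[qA]□  (head at position 2)

After 2 steps, the head is at position 2.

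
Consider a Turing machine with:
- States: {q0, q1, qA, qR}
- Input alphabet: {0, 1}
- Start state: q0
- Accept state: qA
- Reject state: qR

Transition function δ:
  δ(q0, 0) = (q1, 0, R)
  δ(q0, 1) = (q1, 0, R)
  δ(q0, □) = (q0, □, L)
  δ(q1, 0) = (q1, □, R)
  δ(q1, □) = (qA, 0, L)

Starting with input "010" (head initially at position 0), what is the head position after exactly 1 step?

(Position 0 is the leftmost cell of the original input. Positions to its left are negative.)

Execution trace (head position shown):
Step 0: [q0]010  (head at position 0)
Step 1: move right → 0[q1]10  (head at position 1)

After 1 step, the head is at position 1.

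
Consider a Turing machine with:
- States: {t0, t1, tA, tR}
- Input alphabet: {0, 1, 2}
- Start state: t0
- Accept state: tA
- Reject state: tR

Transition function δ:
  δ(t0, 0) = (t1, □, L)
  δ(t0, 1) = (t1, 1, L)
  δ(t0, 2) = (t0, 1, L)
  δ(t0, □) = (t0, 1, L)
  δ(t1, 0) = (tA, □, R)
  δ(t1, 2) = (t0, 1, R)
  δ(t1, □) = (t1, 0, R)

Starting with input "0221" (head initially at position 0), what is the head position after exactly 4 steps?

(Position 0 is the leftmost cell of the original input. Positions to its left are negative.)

Execution trace (head position shown):
Step 0: [t0]0221  (head at position 0)
Step 1: move left → [t1]□□221  (head at position -1)
Step 2: move right → 0[t1]□221  (head at position 0)
Step 3: move right → 00[t1]221  (head at position 1)
Step 4: move right → 001[t0]21  (head at position 2)

After 4 steps, the head is at position 2.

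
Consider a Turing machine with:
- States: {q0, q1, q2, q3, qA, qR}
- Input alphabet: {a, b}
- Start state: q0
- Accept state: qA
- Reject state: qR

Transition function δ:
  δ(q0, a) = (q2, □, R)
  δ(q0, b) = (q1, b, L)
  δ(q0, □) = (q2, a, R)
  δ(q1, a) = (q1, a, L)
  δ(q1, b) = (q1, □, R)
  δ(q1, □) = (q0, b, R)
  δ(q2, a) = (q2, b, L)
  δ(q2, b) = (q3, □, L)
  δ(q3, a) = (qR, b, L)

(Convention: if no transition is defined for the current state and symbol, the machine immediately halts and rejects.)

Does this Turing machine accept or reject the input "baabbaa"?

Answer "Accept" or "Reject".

Execution trace:
Initial: [q0]baabbaa
Step 1: δ(q0, b) = (q1, b, L) → [q1]□baabbaa
Step 2: δ(q1, □) = (q0, b, R) → b[q0]baabbaa
Step 3: δ(q0, b) = (q1, b, L) → [q1]bbaabbaa
Step 4: δ(q1, b) = (q1, □, R) → □[q1]baabbaa
Step 5: δ(q1, b) = (q1, □, R) → □□[q1]aabbaa
Step 6: δ(q1, a) = (q1, a, L) → □[q1]□aabbaa
Step 7: δ(q1, □) = (q0, b, R) → □b[q0]aabbaa
Step 8: δ(q0, a) = (q2, □, R) → □b□[q2]abbaa
Step 9: δ(q2, a) = (q2, b, L) → □b[q2]□bbbaa

No transition is defined for δ(q2, □). By convention the machine halts and rejects.

Answer: Reject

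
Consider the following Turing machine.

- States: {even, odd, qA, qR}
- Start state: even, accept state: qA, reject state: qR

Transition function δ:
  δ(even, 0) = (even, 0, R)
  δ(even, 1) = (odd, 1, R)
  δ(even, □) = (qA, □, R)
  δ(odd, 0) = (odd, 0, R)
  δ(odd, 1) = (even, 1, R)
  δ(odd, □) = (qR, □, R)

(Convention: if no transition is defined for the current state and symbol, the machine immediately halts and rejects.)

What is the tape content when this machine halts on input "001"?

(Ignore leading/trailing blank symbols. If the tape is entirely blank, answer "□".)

Execution trace:
Initial: [even]001
Step 1: δ(even, 0) = (even, 0, R) → 0[even]01
Step 2: δ(even, 0) = (even, 0, R) → 00[even]1
Step 3: δ(even, 1) = (odd, 1, R) → 001[odd]□
Step 4: δ(odd, □) = (qR, □, R) → 001□[qR]□

The machine reaches the reject state qR and halts.

Final tape (ignoring leading/trailing blanks): 001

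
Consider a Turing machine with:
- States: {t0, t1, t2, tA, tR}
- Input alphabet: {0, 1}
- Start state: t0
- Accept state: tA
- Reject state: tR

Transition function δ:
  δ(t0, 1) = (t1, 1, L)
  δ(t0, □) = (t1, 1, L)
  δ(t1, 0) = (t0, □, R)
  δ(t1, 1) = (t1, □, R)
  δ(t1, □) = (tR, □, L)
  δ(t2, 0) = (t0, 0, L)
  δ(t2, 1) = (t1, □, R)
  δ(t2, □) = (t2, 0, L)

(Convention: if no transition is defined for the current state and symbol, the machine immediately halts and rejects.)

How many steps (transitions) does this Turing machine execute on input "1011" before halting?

Execution trace:
Initial: [t0]1011
Step 1: δ(t0, 1) = (t1, 1, L) → [t1]□1011
Step 2: δ(t1, □) = (tR, □, L) → [tR]□□1011

The machine reaches the reject state tR and halts.

The machine executed 2 steps before halting.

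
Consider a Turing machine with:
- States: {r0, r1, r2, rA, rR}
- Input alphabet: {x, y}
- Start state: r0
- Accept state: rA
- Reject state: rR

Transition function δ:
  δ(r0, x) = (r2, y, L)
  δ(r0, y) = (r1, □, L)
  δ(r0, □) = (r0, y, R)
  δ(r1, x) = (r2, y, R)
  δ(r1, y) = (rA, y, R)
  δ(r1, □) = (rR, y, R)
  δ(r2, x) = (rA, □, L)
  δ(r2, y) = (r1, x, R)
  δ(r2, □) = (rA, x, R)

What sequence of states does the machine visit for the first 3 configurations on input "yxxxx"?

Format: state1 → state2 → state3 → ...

Execution trace:
Initial: [r0]yxxxx
Step 1: δ(r0, y) = (r1, □, L) → [r1]□□xxxx
Step 2: δ(r1, □) = (rR, y, R) → y[rR]□xxxx

The machine reaches the reject state rR and halts.

State sequence: r0 → r1 → rR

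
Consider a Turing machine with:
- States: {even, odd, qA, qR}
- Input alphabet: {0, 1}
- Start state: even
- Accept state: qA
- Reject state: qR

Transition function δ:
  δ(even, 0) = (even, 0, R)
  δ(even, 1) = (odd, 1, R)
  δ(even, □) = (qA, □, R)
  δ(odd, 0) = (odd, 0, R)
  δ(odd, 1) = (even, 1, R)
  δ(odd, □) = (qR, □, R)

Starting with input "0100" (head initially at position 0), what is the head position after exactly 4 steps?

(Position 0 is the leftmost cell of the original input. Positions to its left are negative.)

Execution trace (head position shown):
Step 0: [even]0100  (head at position 0)
Step 1: move right → 0[even]100  (head at position 1)
Step 2: move right → 01[odd]00  (head at position 2)
Step 3: move right → 010[odd]0  (head at position 3)
Step 4: move right → 0100[odd]□  (head at position 4)

After 4 steps, the head is at position 4.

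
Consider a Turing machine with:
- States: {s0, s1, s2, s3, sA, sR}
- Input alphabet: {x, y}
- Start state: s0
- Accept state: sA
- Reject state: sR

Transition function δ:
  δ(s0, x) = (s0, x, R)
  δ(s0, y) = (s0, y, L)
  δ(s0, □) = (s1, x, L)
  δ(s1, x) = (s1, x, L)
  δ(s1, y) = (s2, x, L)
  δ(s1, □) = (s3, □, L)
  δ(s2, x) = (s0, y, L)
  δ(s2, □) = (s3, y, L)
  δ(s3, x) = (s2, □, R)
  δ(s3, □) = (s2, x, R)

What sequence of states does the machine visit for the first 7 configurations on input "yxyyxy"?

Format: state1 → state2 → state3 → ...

Execution trace:
Initial: [s0]yxyyxy
Step 1: δ(s0, y) = (s0, y, L) → [s0]□yxyyxy
Step 2: δ(s0, □) = (s1, x, L) → [s1]□xyxyyxy
Step 3: δ(s1, □) = (s3, □, L) → [s3]□□xyxyyxy
Step 4: δ(s3, □) = (s2, x, R) → x[s2]□xyxyyxy
Step 5: δ(s2, □) = (s3, y, L) → [s3]xyxyxyyxy
Step 6: δ(s3, x) = (s2, □, R) → □[s2]yxyxyyxy

No transition is defined for δ(s2, y). By convention the machine halts and rejects.

State sequence: s0 → s0 → s1 → s3 → s2 → s3 → s2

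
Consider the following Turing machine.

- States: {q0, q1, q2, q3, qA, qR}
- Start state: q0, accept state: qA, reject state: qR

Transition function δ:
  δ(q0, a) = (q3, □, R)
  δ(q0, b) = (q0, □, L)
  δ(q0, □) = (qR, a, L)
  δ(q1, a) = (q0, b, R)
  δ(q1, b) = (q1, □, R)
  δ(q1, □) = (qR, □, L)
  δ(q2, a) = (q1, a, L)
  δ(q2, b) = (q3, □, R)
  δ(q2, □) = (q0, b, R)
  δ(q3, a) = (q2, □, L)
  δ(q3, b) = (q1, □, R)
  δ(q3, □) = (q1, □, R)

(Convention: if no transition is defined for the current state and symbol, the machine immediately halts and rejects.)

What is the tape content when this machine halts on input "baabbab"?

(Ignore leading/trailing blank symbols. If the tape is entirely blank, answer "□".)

Execution trace:
Initial: [q0]baabbab
Step 1: δ(q0, b) = (q0, □, L) → [q0]□□aabbab
Step 2: δ(q0, □) = (qR, a, L) → [qR]□a□aabbab

The machine reaches the reject state qR and halts.

Final tape (ignoring leading/trailing blanks): a□aabbab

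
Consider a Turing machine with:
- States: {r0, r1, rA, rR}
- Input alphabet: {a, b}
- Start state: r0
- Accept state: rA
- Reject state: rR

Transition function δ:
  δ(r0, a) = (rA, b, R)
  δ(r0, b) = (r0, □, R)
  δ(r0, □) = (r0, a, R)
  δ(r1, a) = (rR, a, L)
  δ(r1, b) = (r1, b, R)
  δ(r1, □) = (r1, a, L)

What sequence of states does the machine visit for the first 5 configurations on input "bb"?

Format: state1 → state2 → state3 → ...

Execution trace:
Initial: [r0]bb
Step 1: δ(r0, b) = (r0, □, R) → □[r0]b
Step 2: δ(r0, b) = (r0, □, R) → □□[r0]□
Step 3: δ(r0, □) = (r0, a, R) → □□a[r0]□
Step 4: δ(r0, □) = (r0, a, R) → □□aa[r0]□

State sequence: r0 → r0 → r0 → r0 → r0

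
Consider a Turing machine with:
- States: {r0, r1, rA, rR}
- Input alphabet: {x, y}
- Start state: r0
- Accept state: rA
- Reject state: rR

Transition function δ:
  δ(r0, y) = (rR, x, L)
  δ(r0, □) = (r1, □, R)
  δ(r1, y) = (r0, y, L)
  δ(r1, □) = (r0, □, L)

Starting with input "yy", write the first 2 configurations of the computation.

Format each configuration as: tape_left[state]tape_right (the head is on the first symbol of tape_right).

Transitions applied:
Step 1: δ(r0, y) = (rR, x, L)

The first 2 configurations are:
[r0]yy ⊢ [rR]□xy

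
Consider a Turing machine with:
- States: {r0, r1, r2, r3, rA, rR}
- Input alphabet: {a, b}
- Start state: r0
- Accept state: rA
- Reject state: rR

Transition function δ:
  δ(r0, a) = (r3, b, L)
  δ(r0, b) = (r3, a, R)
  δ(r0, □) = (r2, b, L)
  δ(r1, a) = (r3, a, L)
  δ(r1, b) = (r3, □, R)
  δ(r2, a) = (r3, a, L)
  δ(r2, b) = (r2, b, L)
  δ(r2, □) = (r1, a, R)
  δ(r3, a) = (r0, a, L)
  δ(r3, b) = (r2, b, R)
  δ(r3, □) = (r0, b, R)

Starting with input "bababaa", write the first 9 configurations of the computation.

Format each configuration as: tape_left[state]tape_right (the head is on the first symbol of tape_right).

Transitions applied:
Step 1: δ(r0, b) = (r3, a, R)
Step 2: δ(r3, a) = (r0, a, L)
Step 3: δ(r0, a) = (r3, b, L)
Step 4: δ(r3, □) = (r0, b, R)
Step 5: δ(r0, b) = (r3, a, R)
Step 6: δ(r3, a) = (r0, a, L)
Step 7: δ(r0, a) = (r3, b, L)
Step 8: δ(r3, b) = (r2, b, R)

The first 9 configurations are:
[r0]bababaa ⊢ a[r3]ababaa ⊢ [r0]aababaa ⊢ [r3]□bababaa ⊢ b[r0]bababaa ⊢ ba[r3]ababaa ⊢ b[r0]aababaa ⊢ [r3]bbababaa ⊢ b[r2]bababaa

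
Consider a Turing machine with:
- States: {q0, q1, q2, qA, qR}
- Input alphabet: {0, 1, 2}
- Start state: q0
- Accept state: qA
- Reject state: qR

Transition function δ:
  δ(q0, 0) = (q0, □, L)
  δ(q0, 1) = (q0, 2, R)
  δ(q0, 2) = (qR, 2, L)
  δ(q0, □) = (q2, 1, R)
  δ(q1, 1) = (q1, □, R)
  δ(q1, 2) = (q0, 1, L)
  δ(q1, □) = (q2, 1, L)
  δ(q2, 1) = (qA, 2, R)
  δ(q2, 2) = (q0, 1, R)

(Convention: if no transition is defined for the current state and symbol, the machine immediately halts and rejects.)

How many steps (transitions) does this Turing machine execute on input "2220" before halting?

Execution trace:
Initial: [q0]2220
Step 1: δ(q0, 2) = (qR, 2, L) → [qR]□2220

The machine reaches the reject state qR and halts.

The machine executed 1 step before halting.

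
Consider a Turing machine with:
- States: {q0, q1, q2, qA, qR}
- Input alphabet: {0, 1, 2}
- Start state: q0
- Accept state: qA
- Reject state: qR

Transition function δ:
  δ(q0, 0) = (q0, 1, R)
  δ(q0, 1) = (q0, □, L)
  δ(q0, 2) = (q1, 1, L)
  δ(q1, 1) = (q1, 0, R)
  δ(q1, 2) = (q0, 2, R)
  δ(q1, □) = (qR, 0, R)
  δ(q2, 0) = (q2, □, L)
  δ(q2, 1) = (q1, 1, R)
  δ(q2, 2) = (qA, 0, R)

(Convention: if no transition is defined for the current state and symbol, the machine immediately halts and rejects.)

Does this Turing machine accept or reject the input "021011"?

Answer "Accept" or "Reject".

Execution trace:
Initial: [q0]021011
Step 1: δ(q0, 0) = (q0, 1, R) → 1[q0]21011
Step 2: δ(q0, 2) = (q1, 1, L) → [q1]111011
Step 3: δ(q1, 1) = (q1, 0, R) → 0[q1]11011
Step 4: δ(q1, 1) = (q1, 0, R) → 00[q1]1011
Step 5: δ(q1, 1) = (q1, 0, R) → 000[q1]011

No transition is defined for δ(q1, 0). By convention the machine halts and rejects.

Answer: Reject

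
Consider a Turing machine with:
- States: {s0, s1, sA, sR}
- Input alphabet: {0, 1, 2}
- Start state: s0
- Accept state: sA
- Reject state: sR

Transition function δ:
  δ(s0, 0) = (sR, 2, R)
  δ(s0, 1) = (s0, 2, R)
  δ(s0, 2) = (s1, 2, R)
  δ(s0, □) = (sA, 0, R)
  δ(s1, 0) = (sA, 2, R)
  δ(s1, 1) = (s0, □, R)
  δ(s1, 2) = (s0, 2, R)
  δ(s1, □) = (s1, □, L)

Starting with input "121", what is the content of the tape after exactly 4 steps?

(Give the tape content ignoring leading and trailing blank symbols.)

Execution trace:
Initial: [s0]121
Step 1: δ(s0, 1) = (s0, 2, R) → 2[s0]21
Step 2: δ(s0, 2) = (s1, 2, R) → 22[s1]1
Step 3: δ(s1, 1) = (s0, □, R) → 22□[s0]□
Step 4: δ(s0, □) = (sA, 0, R) → 22□0[sA]□

The machine reaches the accept state sA and halts.

After 4 steps, the tape (ignoring leading/trailing blanks) is: 22□0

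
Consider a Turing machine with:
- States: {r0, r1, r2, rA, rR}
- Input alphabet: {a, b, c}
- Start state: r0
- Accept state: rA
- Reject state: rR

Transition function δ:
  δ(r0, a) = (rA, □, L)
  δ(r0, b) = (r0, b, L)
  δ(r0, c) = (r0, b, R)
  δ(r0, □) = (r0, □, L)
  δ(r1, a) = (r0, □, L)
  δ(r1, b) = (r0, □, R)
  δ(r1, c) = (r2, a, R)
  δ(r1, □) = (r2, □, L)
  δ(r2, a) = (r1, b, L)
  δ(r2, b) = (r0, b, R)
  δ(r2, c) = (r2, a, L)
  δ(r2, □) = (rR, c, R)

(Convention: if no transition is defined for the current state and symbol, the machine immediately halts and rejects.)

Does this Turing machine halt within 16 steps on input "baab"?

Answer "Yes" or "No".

Execution trace:
Initial: [r0]baab
Step 1: δ(r0, b) = (r0, b, L) → [r0]□baab
Step 2: δ(r0, □) = (r0, □, L) → [r0]□□baab
Step 3: δ(r0, □) = (r0, □, L) → [r0]□□□baab
Step 4: δ(r0, □) = (r0, □, L) → [r0]□□□□baab
Step 5: δ(r0, □) = (r0, □, L) → [r0]□□□□□baab
Step 6: δ(r0, □) = (r0, □, L) → [r0]□□□□□□baab
Step 7: δ(r0, □) = (r0, □, L) → [r0]□□□□□□□baab
Step 8: δ(r0, □) = (r0, □, L) → [r0]□□□□□□□□baab
Step 9: δ(r0, □) = (r0, □, L) → [r0]□□□□□□□□□baab
Step 10: δ(r0, □) = (r0, □, L) → [r0]□□□□□□□□□□baab
Step 11: δ(r0, □) = (r0, □, L) → [r0]□□□□□□□□□□□baab
Step 12: δ(r0, □) = (r0, □, L) → [r0]□□□□□□□□□□□□baab
Step 13: δ(r0, □) = (r0, □, L) → [r0]□□□□□□□□□□□□□baab
Step 14: δ(r0, □) = (r0, □, L) → [r0]□□□□□□□□□□□□□□baab
Step 15: δ(r0, □) = (r0, □, L) → [r0]□□□□□□□□□□□□□□□baab
Step 16: δ(r0, □) = (r0, □, L) → [r0]□□□□□□□□□□□□□□□□baab

The machine has not reached a halting state after 16 steps.
The machine did not halt within the 16-step bound.

Answer: No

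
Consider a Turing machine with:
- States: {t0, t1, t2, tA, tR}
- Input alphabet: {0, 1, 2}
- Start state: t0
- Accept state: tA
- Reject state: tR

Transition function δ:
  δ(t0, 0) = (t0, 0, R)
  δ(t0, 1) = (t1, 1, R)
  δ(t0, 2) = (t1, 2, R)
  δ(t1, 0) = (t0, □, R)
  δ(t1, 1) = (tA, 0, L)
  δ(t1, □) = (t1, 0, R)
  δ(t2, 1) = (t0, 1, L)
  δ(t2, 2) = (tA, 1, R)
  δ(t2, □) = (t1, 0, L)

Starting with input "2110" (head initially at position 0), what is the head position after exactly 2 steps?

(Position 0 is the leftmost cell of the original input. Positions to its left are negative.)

Execution trace (head position shown):
Step 0: [t0]2110  (head at position 0)
Step 1: move right → 2[t1]110  (head at position 1)
Step 2: move left → [tA]2010  (head at position 0)

After 2 steps, the head is at position 0.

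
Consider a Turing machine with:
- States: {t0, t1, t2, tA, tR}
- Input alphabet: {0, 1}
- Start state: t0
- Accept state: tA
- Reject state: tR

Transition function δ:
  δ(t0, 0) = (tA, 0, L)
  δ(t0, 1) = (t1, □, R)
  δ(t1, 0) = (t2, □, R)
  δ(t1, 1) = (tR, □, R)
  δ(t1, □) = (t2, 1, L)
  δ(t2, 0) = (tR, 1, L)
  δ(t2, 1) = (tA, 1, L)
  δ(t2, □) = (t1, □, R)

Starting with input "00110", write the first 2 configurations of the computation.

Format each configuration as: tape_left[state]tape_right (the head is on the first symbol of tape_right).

Transitions applied:
Step 1: δ(t0, 0) = (tA, 0, L)

The first 2 configurations are:
[t0]00110 ⊢ [tA]□00110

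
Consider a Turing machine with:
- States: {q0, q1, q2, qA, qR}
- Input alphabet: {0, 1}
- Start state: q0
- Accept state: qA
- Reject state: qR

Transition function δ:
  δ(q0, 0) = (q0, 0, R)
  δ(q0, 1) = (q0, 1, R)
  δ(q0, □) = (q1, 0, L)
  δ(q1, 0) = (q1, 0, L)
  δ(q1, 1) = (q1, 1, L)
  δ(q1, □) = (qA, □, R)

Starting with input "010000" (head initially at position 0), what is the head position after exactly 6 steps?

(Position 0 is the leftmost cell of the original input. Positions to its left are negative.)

Execution trace (head position shown):
Step 0: [q0]010000  (head at position 0)
Step 1: move right → 0[q0]10000  (head at position 1)
Step 2: move right → 01[q0]0000  (head at position 2)
Step 3: move right → 010[q0]000  (head at position 3)
Step 4: move right → 0100[q0]00  (head at position 4)
Step 5: move right → 01000[q0]0  (head at position 5)
Step 6: move right → 010000[q0]□  (head at position 6)

After 6 steps, the head is at position 6.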